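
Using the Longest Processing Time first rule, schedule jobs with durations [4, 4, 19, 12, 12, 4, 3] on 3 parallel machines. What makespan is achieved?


Sort jobs in decreasing order (LPT): [19, 12, 12, 4, 4, 4, 3]
Assign each job to the least loaded machine:
  Machine 1: jobs [19], load = 19
  Machine 2: jobs [12, 4, 4], load = 20
  Machine 3: jobs [12, 4, 3], load = 19
Makespan = max load = 20

20


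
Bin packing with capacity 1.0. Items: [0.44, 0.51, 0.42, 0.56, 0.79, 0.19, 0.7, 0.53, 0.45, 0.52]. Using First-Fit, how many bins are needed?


Place items sequentially using First-Fit:
  Item 0.44 -> new Bin 1
  Item 0.51 -> Bin 1 (now 0.95)
  Item 0.42 -> new Bin 2
  Item 0.56 -> Bin 2 (now 0.98)
  Item 0.79 -> new Bin 3
  Item 0.19 -> Bin 3 (now 0.98)
  Item 0.7 -> new Bin 4
  Item 0.53 -> new Bin 5
  Item 0.45 -> Bin 5 (now 0.98)
  Item 0.52 -> new Bin 6
Total bins used = 6

6


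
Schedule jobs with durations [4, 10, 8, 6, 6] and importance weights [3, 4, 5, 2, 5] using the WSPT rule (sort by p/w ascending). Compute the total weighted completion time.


Compute p/w ratios and sort ascending (WSPT): [(6, 5), (4, 3), (8, 5), (10, 4), (6, 2)]
Compute weighted completion times:
  Job (p=6,w=5): C=6, w*C=5*6=30
  Job (p=4,w=3): C=10, w*C=3*10=30
  Job (p=8,w=5): C=18, w*C=5*18=90
  Job (p=10,w=4): C=28, w*C=4*28=112
  Job (p=6,w=2): C=34, w*C=2*34=68
Total weighted completion time = 330

330


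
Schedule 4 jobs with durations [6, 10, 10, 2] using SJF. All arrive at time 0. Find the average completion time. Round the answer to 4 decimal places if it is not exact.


SJF order (ascending): [2, 6, 10, 10]
Completion times:
  Job 1: burst=2, C=2
  Job 2: burst=6, C=8
  Job 3: burst=10, C=18
  Job 4: burst=10, C=28
Average completion = 56/4 = 14.0

14.0


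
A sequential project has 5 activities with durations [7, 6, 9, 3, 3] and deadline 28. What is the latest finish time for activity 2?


LF(activity 2) = deadline - sum of successor durations
Successors: activities 3 through 5 with durations [9, 3, 3]
Sum of successor durations = 15
LF = 28 - 15 = 13

13


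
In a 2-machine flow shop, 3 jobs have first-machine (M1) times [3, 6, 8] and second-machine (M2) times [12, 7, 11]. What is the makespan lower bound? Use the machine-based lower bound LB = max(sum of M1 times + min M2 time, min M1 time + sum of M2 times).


LB1 = sum(M1 times) + min(M2 times) = 17 + 7 = 24
LB2 = min(M1 times) + sum(M2 times) = 3 + 30 = 33
Lower bound = max(LB1, LB2) = max(24, 33) = 33

33


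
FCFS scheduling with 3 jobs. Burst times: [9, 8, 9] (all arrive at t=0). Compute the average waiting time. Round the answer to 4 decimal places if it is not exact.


FCFS order (as given): [9, 8, 9]
Waiting times:
  Job 1: wait = 0
  Job 2: wait = 9
  Job 3: wait = 17
Sum of waiting times = 26
Average waiting time = 26/3 = 8.6667

8.6667


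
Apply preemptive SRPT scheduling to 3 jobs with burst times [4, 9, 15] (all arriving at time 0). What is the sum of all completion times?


Since all jobs arrive at t=0, SRPT equals SPT ordering.
SPT order: [4, 9, 15]
Completion times:
  Job 1: p=4, C=4
  Job 2: p=9, C=13
  Job 3: p=15, C=28
Total completion time = 4 + 13 + 28 = 45

45


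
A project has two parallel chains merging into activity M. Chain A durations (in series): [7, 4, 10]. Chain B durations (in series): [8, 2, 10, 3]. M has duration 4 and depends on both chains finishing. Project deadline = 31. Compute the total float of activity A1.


Forward pass: ES(A1) = sum of predecessors on chain A = 0
EF = ES + duration = 0 + 7 = 7
Backward pass: LF(M) = deadline = 31; LS(M) = 31 - 4 = 27
LF(A1) = LS(M) - sum(successors on chain A) = 27 - 14 = 13
LS = LF - duration = 13 - 7 = 6
Total float = LS - ES = 6 - 0 = 6

6


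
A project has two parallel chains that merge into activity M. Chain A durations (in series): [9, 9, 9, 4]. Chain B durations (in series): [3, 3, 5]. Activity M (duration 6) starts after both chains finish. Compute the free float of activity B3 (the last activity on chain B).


ES(B3) = sum of predecessors on chain B = 6
EF(B3) = ES + duration = 6 + 5 = 11
Successor of B3 is M. ES(M) = max(sum(A), sum(B)) = max(31, 11) = 31
Free float = ES(successor) - EF(current) = 31 - 11 = 20

20


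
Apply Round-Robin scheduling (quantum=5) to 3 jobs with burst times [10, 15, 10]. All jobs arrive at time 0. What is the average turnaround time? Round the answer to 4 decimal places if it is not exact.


Time quantum = 5
Execution trace:
  J1 runs 5 units, time = 5
  J2 runs 5 units, time = 10
  J3 runs 5 units, time = 15
  J1 runs 5 units, time = 20
  J2 runs 5 units, time = 25
  J3 runs 5 units, time = 30
  J2 runs 5 units, time = 35
Finish times: [20, 35, 30]
Average turnaround = 85/3 = 28.3333

28.3333


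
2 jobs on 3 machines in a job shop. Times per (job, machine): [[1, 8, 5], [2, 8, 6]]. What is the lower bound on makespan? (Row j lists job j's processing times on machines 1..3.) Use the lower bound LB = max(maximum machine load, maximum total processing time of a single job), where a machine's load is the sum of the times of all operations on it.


Machine loads:
  Machine 1: 1 + 2 = 3
  Machine 2: 8 + 8 = 16
  Machine 3: 5 + 6 = 11
Max machine load = 16
Job totals:
  Job 1: 14
  Job 2: 16
Max job total = 16
Lower bound = max(16, 16) = 16

16


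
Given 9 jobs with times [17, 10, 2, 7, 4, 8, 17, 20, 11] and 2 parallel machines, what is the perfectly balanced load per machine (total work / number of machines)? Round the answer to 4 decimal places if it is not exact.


Total processing time = 17 + 10 + 2 + 7 + 4 + 8 + 17 + 20 + 11 = 96
Number of machines = 2
Ideal balanced load = 96 / 2 = 48.0

48.0


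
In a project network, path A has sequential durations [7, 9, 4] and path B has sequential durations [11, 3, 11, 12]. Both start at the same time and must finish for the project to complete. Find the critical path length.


Path A total = 7 + 9 + 4 = 20
Path B total = 11 + 3 + 11 + 12 = 37
Critical path = longest path = max(20, 37) = 37

37


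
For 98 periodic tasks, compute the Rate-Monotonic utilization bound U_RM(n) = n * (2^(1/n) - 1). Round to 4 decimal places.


Compute 2^(1/98) = 1.0070980027
Subtract 1: 1.0070980027 - 1 = 0.0070980027
Multiply by n: 98 * 0.0070980027 = 0.6956042646
Round to 4 dp: 0.6956

0.6956


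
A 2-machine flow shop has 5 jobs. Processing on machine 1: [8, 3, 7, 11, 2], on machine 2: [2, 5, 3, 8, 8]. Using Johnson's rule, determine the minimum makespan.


Apply Johnson's rule:
  Group 1 (a <= b): [(5, 2, 8), (2, 3, 5)]
  Group 2 (a > b): [(4, 11, 8), (3, 7, 3), (1, 8, 2)]
Optimal job order: [5, 2, 4, 3, 1]
Schedule:
  Job 5: M1 done at 2, M2 done at 10
  Job 2: M1 done at 5, M2 done at 15
  Job 4: M1 done at 16, M2 done at 24
  Job 3: M1 done at 23, M2 done at 27
  Job 1: M1 done at 31, M2 done at 33
Makespan = 33

33


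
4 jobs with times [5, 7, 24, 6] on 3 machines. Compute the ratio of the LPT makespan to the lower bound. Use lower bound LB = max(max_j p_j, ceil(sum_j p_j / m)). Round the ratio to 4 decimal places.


LPT order: [24, 7, 6, 5]
Machine loads after assignment: [24, 7, 11]
LPT makespan = 24
Lower bound = max(max_job, ceil(total/3)) = max(24, 14) = 24
Ratio = 24 / 24 = 1.0

1.0


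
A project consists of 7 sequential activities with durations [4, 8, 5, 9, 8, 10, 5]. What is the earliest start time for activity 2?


Activity 2 starts after activities 1 through 1 complete.
Predecessor durations: [4]
ES = 4 = 4

4


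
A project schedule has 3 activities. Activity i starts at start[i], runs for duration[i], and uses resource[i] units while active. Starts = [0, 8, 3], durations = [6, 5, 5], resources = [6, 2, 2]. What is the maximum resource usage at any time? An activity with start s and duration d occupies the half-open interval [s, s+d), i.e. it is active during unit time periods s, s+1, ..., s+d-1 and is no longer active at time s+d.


Each activity i is active on [start_i, start_i + duration_i).
Compute total resource usage per time slot:
  t=0: active resources = [6], total = 6
  t=1: active resources = [6], total = 6
  t=2: active resources = [6], total = 6
  t=3: active resources = [6, 2], total = 8
  t=4: active resources = [6, 2], total = 8
  t=5: active resources = [6, 2], total = 8
  t=6: active resources = [2], total = 2
  t=7: active resources = [2], total = 2
  t=8: active resources = [2], total = 2
  t=9: active resources = [2], total = 2
  t=10: active resources = [2], total = 2
  t=11: active resources = [2], total = 2
  t=12: active resources = [2], total = 2
Peak resource demand = 8

8


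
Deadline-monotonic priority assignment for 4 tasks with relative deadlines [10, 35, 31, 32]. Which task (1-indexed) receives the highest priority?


Sort tasks by relative deadline (ascending):
  Task 1: deadline = 10
  Task 3: deadline = 31
  Task 4: deadline = 32
  Task 2: deadline = 35
Priority order (highest first): [1, 3, 4, 2]
Highest priority task = 1

1


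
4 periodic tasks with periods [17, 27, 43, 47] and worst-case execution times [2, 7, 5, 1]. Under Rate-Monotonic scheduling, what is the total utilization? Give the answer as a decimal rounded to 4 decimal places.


Compute individual utilizations (exact fractions):
  Task 1: C/T = 2/17 (approx. 0.1176)
  Task 2: C/T = 7/27 (approx. 0.2593)
  Task 3: C/T = 5/43 (approx. 0.1163)
  Task 4: C/T = 1/47 (approx. 0.0213)
Total utilization U = 2/17 + 7/27 + 5/43 + 1/47 = 477235/927639
Rounded to 4 decimal places: U = 0.5145
RM (Liu & Layland) bound for 4 tasks = 0.756828; compare with U = 477235/927639 (approx. 0.514462)
U <= bound, so schedulable by RM sufficient condition.

0.5145


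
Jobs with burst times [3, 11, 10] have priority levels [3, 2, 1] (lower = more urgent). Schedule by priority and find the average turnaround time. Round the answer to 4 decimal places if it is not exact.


Sort by priority (ascending = highest first):
Order: [(1, 10), (2, 11), (3, 3)]
Completion times:
  Priority 1, burst=10, C=10
  Priority 2, burst=11, C=21
  Priority 3, burst=3, C=24
Average turnaround = 55/3 = 18.3333

18.3333


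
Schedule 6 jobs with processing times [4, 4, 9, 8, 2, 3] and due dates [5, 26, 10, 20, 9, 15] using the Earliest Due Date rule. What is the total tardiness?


Sort by due date (EDD order): [(4, 5), (2, 9), (9, 10), (3, 15), (8, 20), (4, 26)]
Compute completion times and tardiness:
  Job 1: p=4, d=5, C=4, tardiness=max(0,4-5)=0
  Job 2: p=2, d=9, C=6, tardiness=max(0,6-9)=0
  Job 3: p=9, d=10, C=15, tardiness=max(0,15-10)=5
  Job 4: p=3, d=15, C=18, tardiness=max(0,18-15)=3
  Job 5: p=8, d=20, C=26, tardiness=max(0,26-20)=6
  Job 6: p=4, d=26, C=30, tardiness=max(0,30-26)=4
Total tardiness = 18

18


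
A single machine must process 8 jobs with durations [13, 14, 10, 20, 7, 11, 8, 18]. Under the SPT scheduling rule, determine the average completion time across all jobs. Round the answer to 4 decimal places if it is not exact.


Sort jobs by processing time (SPT order): [7, 8, 10, 11, 13, 14, 18, 20]
Compute completion times sequentially:
  Job 1: processing = 7, completes at 7
  Job 2: processing = 8, completes at 15
  Job 3: processing = 10, completes at 25
  Job 4: processing = 11, completes at 36
  Job 5: processing = 13, completes at 49
  Job 6: processing = 14, completes at 63
  Job 7: processing = 18, completes at 81
  Job 8: processing = 20, completes at 101
Sum of completion times = 377
Average completion time = 377/8 = 47.125

47.125


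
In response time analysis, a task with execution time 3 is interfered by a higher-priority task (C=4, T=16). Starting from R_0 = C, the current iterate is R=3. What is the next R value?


R_next = C + ceil(R_prev / T_hp) * C_hp
ceil(3 / 16) = ceil(0.1875) = 1
Interference = 1 * 4 = 4
R_next = 3 + 4 = 7

7


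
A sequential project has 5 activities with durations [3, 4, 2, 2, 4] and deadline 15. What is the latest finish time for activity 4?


LF(activity 4) = deadline - sum of successor durations
Successors: activities 5 through 5 with durations [4]
Sum of successor durations = 4
LF = 15 - 4 = 11

11


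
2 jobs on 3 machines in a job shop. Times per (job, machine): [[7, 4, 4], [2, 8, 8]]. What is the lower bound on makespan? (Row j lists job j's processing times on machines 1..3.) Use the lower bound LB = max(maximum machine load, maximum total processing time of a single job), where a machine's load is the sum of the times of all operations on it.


Machine loads:
  Machine 1: 7 + 2 = 9
  Machine 2: 4 + 8 = 12
  Machine 3: 4 + 8 = 12
Max machine load = 12
Job totals:
  Job 1: 15
  Job 2: 18
Max job total = 18
Lower bound = max(12, 18) = 18

18


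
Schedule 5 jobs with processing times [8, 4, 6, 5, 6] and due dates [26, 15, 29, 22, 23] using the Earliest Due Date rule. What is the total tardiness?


Sort by due date (EDD order): [(4, 15), (5, 22), (6, 23), (8, 26), (6, 29)]
Compute completion times and tardiness:
  Job 1: p=4, d=15, C=4, tardiness=max(0,4-15)=0
  Job 2: p=5, d=22, C=9, tardiness=max(0,9-22)=0
  Job 3: p=6, d=23, C=15, tardiness=max(0,15-23)=0
  Job 4: p=8, d=26, C=23, tardiness=max(0,23-26)=0
  Job 5: p=6, d=29, C=29, tardiness=max(0,29-29)=0
Total tardiness = 0

0


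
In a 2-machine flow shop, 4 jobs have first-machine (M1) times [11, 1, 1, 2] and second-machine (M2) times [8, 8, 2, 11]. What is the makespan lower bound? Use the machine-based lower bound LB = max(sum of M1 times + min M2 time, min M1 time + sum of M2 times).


LB1 = sum(M1 times) + min(M2 times) = 15 + 2 = 17
LB2 = min(M1 times) + sum(M2 times) = 1 + 29 = 30
Lower bound = max(LB1, LB2) = max(17, 30) = 30

30


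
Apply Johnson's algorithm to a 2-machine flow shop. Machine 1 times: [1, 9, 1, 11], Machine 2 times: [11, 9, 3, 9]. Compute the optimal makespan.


Apply Johnson's rule:
  Group 1 (a <= b): [(1, 1, 11), (3, 1, 3), (2, 9, 9)]
  Group 2 (a > b): [(4, 11, 9)]
Optimal job order: [1, 3, 2, 4]
Schedule:
  Job 1: M1 done at 1, M2 done at 12
  Job 3: M1 done at 2, M2 done at 15
  Job 2: M1 done at 11, M2 done at 24
  Job 4: M1 done at 22, M2 done at 33
Makespan = 33

33


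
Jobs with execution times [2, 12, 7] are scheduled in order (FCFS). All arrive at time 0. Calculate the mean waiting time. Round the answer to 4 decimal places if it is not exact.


FCFS order (as given): [2, 12, 7]
Waiting times:
  Job 1: wait = 0
  Job 2: wait = 2
  Job 3: wait = 14
Sum of waiting times = 16
Average waiting time = 16/3 = 5.3333

5.3333


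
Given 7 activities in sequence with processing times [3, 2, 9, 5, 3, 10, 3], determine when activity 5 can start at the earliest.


Activity 5 starts after activities 1 through 4 complete.
Predecessor durations: [3, 2, 9, 5]
ES = 3 + 2 + 9 + 5 = 19

19


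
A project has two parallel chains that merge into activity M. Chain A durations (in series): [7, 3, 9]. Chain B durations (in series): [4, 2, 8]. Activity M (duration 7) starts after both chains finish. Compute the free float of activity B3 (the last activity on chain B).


ES(B3) = sum of predecessors on chain B = 6
EF(B3) = ES + duration = 6 + 8 = 14
Successor of B3 is M. ES(M) = max(sum(A), sum(B)) = max(19, 14) = 19
Free float = ES(successor) - EF(current) = 19 - 14 = 5

5


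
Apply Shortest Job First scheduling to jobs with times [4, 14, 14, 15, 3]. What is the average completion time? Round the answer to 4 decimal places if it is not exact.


SJF order (ascending): [3, 4, 14, 14, 15]
Completion times:
  Job 1: burst=3, C=3
  Job 2: burst=4, C=7
  Job 3: burst=14, C=21
  Job 4: burst=14, C=35
  Job 5: burst=15, C=50
Average completion = 116/5 = 23.2

23.2


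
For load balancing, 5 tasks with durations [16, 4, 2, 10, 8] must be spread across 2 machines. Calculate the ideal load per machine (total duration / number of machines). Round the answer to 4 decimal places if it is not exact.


Total processing time = 16 + 4 + 2 + 10 + 8 = 40
Number of machines = 2
Ideal balanced load = 40 / 2 = 20.0

20.0


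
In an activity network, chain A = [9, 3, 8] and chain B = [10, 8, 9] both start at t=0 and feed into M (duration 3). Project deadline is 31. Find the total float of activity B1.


Forward pass: ES(B1) = sum of predecessors on chain B = 0
EF = ES + duration = 0 + 10 = 10
Backward pass: LF(M) = deadline = 31; LS(M) = 31 - 3 = 28
LF(B1) = LS(M) - sum(successors on chain B) = 28 - 17 = 11
LS = LF - duration = 11 - 10 = 1
Total float = LS - ES = 1 - 0 = 1

1


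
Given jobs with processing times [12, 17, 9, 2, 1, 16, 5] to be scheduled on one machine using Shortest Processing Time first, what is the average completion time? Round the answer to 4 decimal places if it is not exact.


Sort jobs by processing time (SPT order): [1, 2, 5, 9, 12, 16, 17]
Compute completion times sequentially:
  Job 1: processing = 1, completes at 1
  Job 2: processing = 2, completes at 3
  Job 3: processing = 5, completes at 8
  Job 4: processing = 9, completes at 17
  Job 5: processing = 12, completes at 29
  Job 6: processing = 16, completes at 45
  Job 7: processing = 17, completes at 62
Sum of completion times = 165
Average completion time = 165/7 = 23.5714

23.5714


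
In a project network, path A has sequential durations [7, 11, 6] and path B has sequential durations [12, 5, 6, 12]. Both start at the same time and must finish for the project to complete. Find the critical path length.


Path A total = 7 + 11 + 6 = 24
Path B total = 12 + 5 + 6 + 12 = 35
Critical path = longest path = max(24, 35) = 35

35


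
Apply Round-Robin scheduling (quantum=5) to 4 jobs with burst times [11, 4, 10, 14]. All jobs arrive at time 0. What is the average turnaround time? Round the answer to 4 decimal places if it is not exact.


Time quantum = 5
Execution trace:
  J1 runs 5 units, time = 5
  J2 runs 4 units, time = 9
  J3 runs 5 units, time = 14
  J4 runs 5 units, time = 19
  J1 runs 5 units, time = 24
  J3 runs 5 units, time = 29
  J4 runs 5 units, time = 34
  J1 runs 1 units, time = 35
  J4 runs 4 units, time = 39
Finish times: [35, 9, 29, 39]
Average turnaround = 112/4 = 28.0

28.0


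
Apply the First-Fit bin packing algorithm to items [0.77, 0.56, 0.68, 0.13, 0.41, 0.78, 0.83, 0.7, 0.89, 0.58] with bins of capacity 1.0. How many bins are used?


Place items sequentially using First-Fit:
  Item 0.77 -> new Bin 1
  Item 0.56 -> new Bin 2
  Item 0.68 -> new Bin 3
  Item 0.13 -> Bin 1 (now 0.9)
  Item 0.41 -> Bin 2 (now 0.97)
  Item 0.78 -> new Bin 4
  Item 0.83 -> new Bin 5
  Item 0.7 -> new Bin 6
  Item 0.89 -> new Bin 7
  Item 0.58 -> new Bin 8
Total bins used = 8

8


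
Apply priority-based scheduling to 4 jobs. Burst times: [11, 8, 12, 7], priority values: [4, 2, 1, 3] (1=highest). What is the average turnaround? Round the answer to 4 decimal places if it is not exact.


Sort by priority (ascending = highest first):
Order: [(1, 12), (2, 8), (3, 7), (4, 11)]
Completion times:
  Priority 1, burst=12, C=12
  Priority 2, burst=8, C=20
  Priority 3, burst=7, C=27
  Priority 4, burst=11, C=38
Average turnaround = 97/4 = 24.25

24.25


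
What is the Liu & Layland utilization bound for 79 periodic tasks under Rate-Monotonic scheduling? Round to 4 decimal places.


Compute 2^(1/79) = 1.0088126194
Subtract 1: 1.0088126194 - 1 = 0.0088126194
Multiply by n: 79 * 0.0088126194 = 0.6961969326
Round to 4 dp: 0.6962

0.6962


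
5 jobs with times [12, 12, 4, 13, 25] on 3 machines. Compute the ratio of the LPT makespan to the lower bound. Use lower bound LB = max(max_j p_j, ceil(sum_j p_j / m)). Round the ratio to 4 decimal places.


LPT order: [25, 13, 12, 12, 4]
Machine loads after assignment: [25, 17, 24]
LPT makespan = 25
Lower bound = max(max_job, ceil(total/3)) = max(25, 22) = 25
Ratio = 25 / 25 = 1.0

1.0


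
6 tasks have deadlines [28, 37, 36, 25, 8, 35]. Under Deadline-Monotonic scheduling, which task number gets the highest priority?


Sort tasks by relative deadline (ascending):
  Task 5: deadline = 8
  Task 4: deadline = 25
  Task 1: deadline = 28
  Task 6: deadline = 35
  Task 3: deadline = 36
  Task 2: deadline = 37
Priority order (highest first): [5, 4, 1, 6, 3, 2]
Highest priority task = 5

5


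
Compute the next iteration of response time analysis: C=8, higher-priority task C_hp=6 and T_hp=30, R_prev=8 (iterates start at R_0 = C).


R_next = C + ceil(R_prev / T_hp) * C_hp
ceil(8 / 30) = ceil(0.2667) = 1
Interference = 1 * 6 = 6
R_next = 8 + 6 = 14

14


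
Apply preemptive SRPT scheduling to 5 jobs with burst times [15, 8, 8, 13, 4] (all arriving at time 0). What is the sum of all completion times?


Since all jobs arrive at t=0, SRPT equals SPT ordering.
SPT order: [4, 8, 8, 13, 15]
Completion times:
  Job 1: p=4, C=4
  Job 2: p=8, C=12
  Job 3: p=8, C=20
  Job 4: p=13, C=33
  Job 5: p=15, C=48
Total completion time = 4 + 12 + 20 + 33 + 48 = 117

117


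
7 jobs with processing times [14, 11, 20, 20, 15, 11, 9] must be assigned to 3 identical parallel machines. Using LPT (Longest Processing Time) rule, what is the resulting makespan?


Sort jobs in decreasing order (LPT): [20, 20, 15, 14, 11, 11, 9]
Assign each job to the least loaded machine:
  Machine 1: jobs [20, 11], load = 31
  Machine 2: jobs [20, 11], load = 31
  Machine 3: jobs [15, 14, 9], load = 38
Makespan = max load = 38

38


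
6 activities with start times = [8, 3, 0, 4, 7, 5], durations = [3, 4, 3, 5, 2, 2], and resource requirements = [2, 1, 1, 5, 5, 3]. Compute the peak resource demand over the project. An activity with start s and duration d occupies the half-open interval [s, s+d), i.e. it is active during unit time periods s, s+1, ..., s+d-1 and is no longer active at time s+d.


Each activity i is active on [start_i, start_i + duration_i).
Compute total resource usage per time slot:
  t=0: active resources = [1], total = 1
  t=1: active resources = [1], total = 1
  t=2: active resources = [1], total = 1
  t=3: active resources = [1], total = 1
  t=4: active resources = [1, 5], total = 6
  t=5: active resources = [1, 5, 3], total = 9
  t=6: active resources = [1, 5, 3], total = 9
  t=7: active resources = [5, 5], total = 10
  t=8: active resources = [2, 5, 5], total = 12
  t=9: active resources = [2], total = 2
  t=10: active resources = [2], total = 2
Peak resource demand = 12

12


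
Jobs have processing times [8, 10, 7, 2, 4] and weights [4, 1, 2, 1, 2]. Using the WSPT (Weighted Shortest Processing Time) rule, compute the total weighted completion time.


Compute p/w ratios and sort ascending (WSPT): [(8, 4), (2, 1), (4, 2), (7, 2), (10, 1)]
Compute weighted completion times:
  Job (p=8,w=4): C=8, w*C=4*8=32
  Job (p=2,w=1): C=10, w*C=1*10=10
  Job (p=4,w=2): C=14, w*C=2*14=28
  Job (p=7,w=2): C=21, w*C=2*21=42
  Job (p=10,w=1): C=31, w*C=1*31=31
Total weighted completion time = 143

143


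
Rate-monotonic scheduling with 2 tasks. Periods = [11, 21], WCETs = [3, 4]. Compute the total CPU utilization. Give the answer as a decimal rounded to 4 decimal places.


Compute individual utilizations (exact fractions):
  Task 1: C/T = 3/11 (approx. 0.2727)
  Task 2: C/T = 4/21 (approx. 0.1905)
Total utilization U = 3/11 + 4/21 = 107/231
Rounded to 4 decimal places: U = 0.4632
RM (Liu & Layland) bound for 2 tasks = 0.828427; compare with U = 107/231 (approx. 0.463203)
U <= bound, so schedulable by RM sufficient condition.

0.4632


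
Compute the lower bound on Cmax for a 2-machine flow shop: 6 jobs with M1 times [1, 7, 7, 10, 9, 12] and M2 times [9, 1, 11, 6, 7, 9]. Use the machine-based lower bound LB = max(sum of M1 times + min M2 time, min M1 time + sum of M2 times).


LB1 = sum(M1 times) + min(M2 times) = 46 + 1 = 47
LB2 = min(M1 times) + sum(M2 times) = 1 + 43 = 44
Lower bound = max(LB1, LB2) = max(47, 44) = 47

47


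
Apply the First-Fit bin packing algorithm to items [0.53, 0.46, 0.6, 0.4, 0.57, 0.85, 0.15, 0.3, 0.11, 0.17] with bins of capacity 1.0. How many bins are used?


Place items sequentially using First-Fit:
  Item 0.53 -> new Bin 1
  Item 0.46 -> Bin 1 (now 0.99)
  Item 0.6 -> new Bin 2
  Item 0.4 -> Bin 2 (now 1.0)
  Item 0.57 -> new Bin 3
  Item 0.85 -> new Bin 4
  Item 0.15 -> Bin 3 (now 0.72)
  Item 0.3 -> new Bin 5
  Item 0.11 -> Bin 3 (now 0.83)
  Item 0.17 -> Bin 3 (now 1.0)
Total bins used = 5

5


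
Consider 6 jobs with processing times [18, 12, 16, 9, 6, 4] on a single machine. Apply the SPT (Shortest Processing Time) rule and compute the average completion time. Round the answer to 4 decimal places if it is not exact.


Sort jobs by processing time (SPT order): [4, 6, 9, 12, 16, 18]
Compute completion times sequentially:
  Job 1: processing = 4, completes at 4
  Job 2: processing = 6, completes at 10
  Job 3: processing = 9, completes at 19
  Job 4: processing = 12, completes at 31
  Job 5: processing = 16, completes at 47
  Job 6: processing = 18, completes at 65
Sum of completion times = 176
Average completion time = 176/6 = 29.3333

29.3333


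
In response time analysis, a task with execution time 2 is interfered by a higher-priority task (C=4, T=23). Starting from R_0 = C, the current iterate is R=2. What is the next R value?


R_next = C + ceil(R_prev / T_hp) * C_hp
ceil(2 / 23) = ceil(0.087) = 1
Interference = 1 * 4 = 4
R_next = 2 + 4 = 6

6


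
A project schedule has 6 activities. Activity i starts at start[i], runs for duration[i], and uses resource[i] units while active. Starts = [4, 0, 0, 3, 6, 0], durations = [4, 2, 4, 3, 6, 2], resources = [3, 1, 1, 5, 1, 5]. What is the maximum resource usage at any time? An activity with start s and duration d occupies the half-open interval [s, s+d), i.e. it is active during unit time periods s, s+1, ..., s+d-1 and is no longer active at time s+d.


Each activity i is active on [start_i, start_i + duration_i).
Compute total resource usage per time slot:
  t=0: active resources = [1, 1, 5], total = 7
  t=1: active resources = [1, 1, 5], total = 7
  t=2: active resources = [1], total = 1
  t=3: active resources = [1, 5], total = 6
  t=4: active resources = [3, 5], total = 8
  t=5: active resources = [3, 5], total = 8
  t=6: active resources = [3, 1], total = 4
  t=7: active resources = [3, 1], total = 4
  t=8: active resources = [1], total = 1
  t=9: active resources = [1], total = 1
  t=10: active resources = [1], total = 1
  t=11: active resources = [1], total = 1
Peak resource demand = 8

8


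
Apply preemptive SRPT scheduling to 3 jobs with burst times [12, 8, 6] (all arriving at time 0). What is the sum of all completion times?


Since all jobs arrive at t=0, SRPT equals SPT ordering.
SPT order: [6, 8, 12]
Completion times:
  Job 1: p=6, C=6
  Job 2: p=8, C=14
  Job 3: p=12, C=26
Total completion time = 6 + 14 + 26 = 46

46


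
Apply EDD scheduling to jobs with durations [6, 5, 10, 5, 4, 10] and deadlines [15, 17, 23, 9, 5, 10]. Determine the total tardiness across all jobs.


Sort by due date (EDD order): [(4, 5), (5, 9), (10, 10), (6, 15), (5, 17), (10, 23)]
Compute completion times and tardiness:
  Job 1: p=4, d=5, C=4, tardiness=max(0,4-5)=0
  Job 2: p=5, d=9, C=9, tardiness=max(0,9-9)=0
  Job 3: p=10, d=10, C=19, tardiness=max(0,19-10)=9
  Job 4: p=6, d=15, C=25, tardiness=max(0,25-15)=10
  Job 5: p=5, d=17, C=30, tardiness=max(0,30-17)=13
  Job 6: p=10, d=23, C=40, tardiness=max(0,40-23)=17
Total tardiness = 49

49


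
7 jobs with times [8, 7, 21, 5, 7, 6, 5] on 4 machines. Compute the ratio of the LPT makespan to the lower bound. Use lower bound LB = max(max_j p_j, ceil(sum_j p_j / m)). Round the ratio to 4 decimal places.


LPT order: [21, 8, 7, 7, 6, 5, 5]
Machine loads after assignment: [21, 13, 13, 12]
LPT makespan = 21
Lower bound = max(max_job, ceil(total/4)) = max(21, 15) = 21
Ratio = 21 / 21 = 1.0

1.0


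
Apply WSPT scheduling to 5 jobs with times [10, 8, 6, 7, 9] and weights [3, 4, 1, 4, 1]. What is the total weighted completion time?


Compute p/w ratios and sort ascending (WSPT): [(7, 4), (8, 4), (10, 3), (6, 1), (9, 1)]
Compute weighted completion times:
  Job (p=7,w=4): C=7, w*C=4*7=28
  Job (p=8,w=4): C=15, w*C=4*15=60
  Job (p=10,w=3): C=25, w*C=3*25=75
  Job (p=6,w=1): C=31, w*C=1*31=31
  Job (p=9,w=1): C=40, w*C=1*40=40
Total weighted completion time = 234

234


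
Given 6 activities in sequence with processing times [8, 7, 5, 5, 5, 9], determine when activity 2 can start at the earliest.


Activity 2 starts after activities 1 through 1 complete.
Predecessor durations: [8]
ES = 8 = 8

8


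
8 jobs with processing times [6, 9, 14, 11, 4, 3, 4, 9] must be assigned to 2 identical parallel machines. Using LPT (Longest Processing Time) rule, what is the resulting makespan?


Sort jobs in decreasing order (LPT): [14, 11, 9, 9, 6, 4, 4, 3]
Assign each job to the least loaded machine:
  Machine 1: jobs [14, 9, 4, 3], load = 30
  Machine 2: jobs [11, 9, 6, 4], load = 30
Makespan = max load = 30

30


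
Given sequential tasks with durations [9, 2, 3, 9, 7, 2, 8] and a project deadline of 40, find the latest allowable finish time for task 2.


LF(activity 2) = deadline - sum of successor durations
Successors: activities 3 through 7 with durations [3, 9, 7, 2, 8]
Sum of successor durations = 29
LF = 40 - 29 = 11

11


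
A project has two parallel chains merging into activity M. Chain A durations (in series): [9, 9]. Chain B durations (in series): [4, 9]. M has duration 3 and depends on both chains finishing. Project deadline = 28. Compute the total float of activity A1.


Forward pass: ES(A1) = sum of predecessors on chain A = 0
EF = ES + duration = 0 + 9 = 9
Backward pass: LF(M) = deadline = 28; LS(M) = 28 - 3 = 25
LF(A1) = LS(M) - sum(successors on chain A) = 25 - 9 = 16
LS = LF - duration = 16 - 9 = 7
Total float = LS - ES = 7 - 0 = 7

7


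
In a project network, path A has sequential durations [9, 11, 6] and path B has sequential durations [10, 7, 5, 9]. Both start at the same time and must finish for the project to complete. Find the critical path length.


Path A total = 9 + 11 + 6 = 26
Path B total = 10 + 7 + 5 + 9 = 31
Critical path = longest path = max(26, 31) = 31

31


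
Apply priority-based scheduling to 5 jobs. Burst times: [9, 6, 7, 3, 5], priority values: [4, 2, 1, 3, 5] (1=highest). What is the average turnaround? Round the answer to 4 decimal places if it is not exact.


Sort by priority (ascending = highest first):
Order: [(1, 7), (2, 6), (3, 3), (4, 9), (5, 5)]
Completion times:
  Priority 1, burst=7, C=7
  Priority 2, burst=6, C=13
  Priority 3, burst=3, C=16
  Priority 4, burst=9, C=25
  Priority 5, burst=5, C=30
Average turnaround = 91/5 = 18.2

18.2


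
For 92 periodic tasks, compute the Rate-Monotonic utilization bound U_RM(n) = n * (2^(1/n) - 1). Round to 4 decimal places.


Compute 2^(1/92) = 1.0075626620
Subtract 1: 1.0075626620 - 1 = 0.0075626620
Multiply by n: 92 * 0.0075626620 = 0.6957649040
Round to 4 dp: 0.6958

0.6958


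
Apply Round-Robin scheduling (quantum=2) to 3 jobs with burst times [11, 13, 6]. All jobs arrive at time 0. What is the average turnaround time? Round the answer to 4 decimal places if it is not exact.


Time quantum = 2
Execution trace:
  J1 runs 2 units, time = 2
  J2 runs 2 units, time = 4
  J3 runs 2 units, time = 6
  J1 runs 2 units, time = 8
  J2 runs 2 units, time = 10
  J3 runs 2 units, time = 12
  J1 runs 2 units, time = 14
  J2 runs 2 units, time = 16
  J3 runs 2 units, time = 18
  J1 runs 2 units, time = 20
  J2 runs 2 units, time = 22
  J1 runs 2 units, time = 24
  J2 runs 2 units, time = 26
  J1 runs 1 units, time = 27
  J2 runs 2 units, time = 29
  J2 runs 1 units, time = 30
Finish times: [27, 30, 18]
Average turnaround = 75/3 = 25.0

25.0


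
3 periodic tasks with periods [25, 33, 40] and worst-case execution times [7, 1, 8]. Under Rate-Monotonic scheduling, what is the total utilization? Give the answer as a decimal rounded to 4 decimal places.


Compute individual utilizations (exact fractions):
  Task 1: C/T = 7/25 (approx. 0.28)
  Task 2: C/T = 1/33 (approx. 0.0303)
  Task 3: C/T = 8/40 = 1/5 (approx. 0.2)
Total utilization U = 7/25 + 1/33 + 1/5 = 421/825
Rounded to 4 decimal places: U = 0.5103
RM (Liu & Layland) bound for 3 tasks = 0.779763; compare with U = 421/825 (approx. 0.510303)
U <= bound, so schedulable by RM sufficient condition.

0.5103


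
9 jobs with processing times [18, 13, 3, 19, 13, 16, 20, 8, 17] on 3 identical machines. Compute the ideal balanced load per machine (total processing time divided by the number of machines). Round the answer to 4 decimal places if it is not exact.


Total processing time = 18 + 13 + 3 + 19 + 13 + 16 + 20 + 8 + 17 = 127
Number of machines = 3
Ideal balanced load = 127 / 3 = 42.3333

42.3333


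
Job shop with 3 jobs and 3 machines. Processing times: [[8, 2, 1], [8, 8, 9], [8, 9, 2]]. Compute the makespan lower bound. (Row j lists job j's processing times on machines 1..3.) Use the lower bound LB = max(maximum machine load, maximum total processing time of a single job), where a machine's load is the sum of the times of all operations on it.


Machine loads:
  Machine 1: 8 + 8 + 8 = 24
  Machine 2: 2 + 8 + 9 = 19
  Machine 3: 1 + 9 + 2 = 12
Max machine load = 24
Job totals:
  Job 1: 11
  Job 2: 25
  Job 3: 19
Max job total = 25
Lower bound = max(24, 25) = 25

25


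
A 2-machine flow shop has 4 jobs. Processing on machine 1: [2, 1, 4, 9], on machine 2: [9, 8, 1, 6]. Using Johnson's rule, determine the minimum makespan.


Apply Johnson's rule:
  Group 1 (a <= b): [(2, 1, 8), (1, 2, 9)]
  Group 2 (a > b): [(4, 9, 6), (3, 4, 1)]
Optimal job order: [2, 1, 4, 3]
Schedule:
  Job 2: M1 done at 1, M2 done at 9
  Job 1: M1 done at 3, M2 done at 18
  Job 4: M1 done at 12, M2 done at 24
  Job 3: M1 done at 16, M2 done at 25
Makespan = 25

25


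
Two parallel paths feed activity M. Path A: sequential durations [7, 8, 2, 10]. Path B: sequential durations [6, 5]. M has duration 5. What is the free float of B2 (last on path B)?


ES(B2) = sum of predecessors on chain B = 6
EF(B2) = ES + duration = 6 + 5 = 11
Successor of B2 is M. ES(M) = max(sum(A), sum(B)) = max(27, 11) = 27
Free float = ES(successor) - EF(current) = 27 - 11 = 16

16


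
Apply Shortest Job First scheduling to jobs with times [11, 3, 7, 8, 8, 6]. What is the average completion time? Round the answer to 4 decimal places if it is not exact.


SJF order (ascending): [3, 6, 7, 8, 8, 11]
Completion times:
  Job 1: burst=3, C=3
  Job 2: burst=6, C=9
  Job 3: burst=7, C=16
  Job 4: burst=8, C=24
  Job 5: burst=8, C=32
  Job 6: burst=11, C=43
Average completion = 127/6 = 21.1667

21.1667


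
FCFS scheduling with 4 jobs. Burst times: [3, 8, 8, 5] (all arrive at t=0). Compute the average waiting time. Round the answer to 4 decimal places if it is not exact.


FCFS order (as given): [3, 8, 8, 5]
Waiting times:
  Job 1: wait = 0
  Job 2: wait = 3
  Job 3: wait = 11
  Job 4: wait = 19
Sum of waiting times = 33
Average waiting time = 33/4 = 8.25

8.25


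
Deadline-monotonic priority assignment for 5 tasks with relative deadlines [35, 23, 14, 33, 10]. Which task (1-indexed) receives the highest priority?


Sort tasks by relative deadline (ascending):
  Task 5: deadline = 10
  Task 3: deadline = 14
  Task 2: deadline = 23
  Task 4: deadline = 33
  Task 1: deadline = 35
Priority order (highest first): [5, 3, 2, 4, 1]
Highest priority task = 5

5


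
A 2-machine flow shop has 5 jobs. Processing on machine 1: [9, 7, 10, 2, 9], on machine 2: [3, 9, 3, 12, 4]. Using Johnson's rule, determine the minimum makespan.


Apply Johnson's rule:
  Group 1 (a <= b): [(4, 2, 12), (2, 7, 9)]
  Group 2 (a > b): [(5, 9, 4), (1, 9, 3), (3, 10, 3)]
Optimal job order: [4, 2, 5, 1, 3]
Schedule:
  Job 4: M1 done at 2, M2 done at 14
  Job 2: M1 done at 9, M2 done at 23
  Job 5: M1 done at 18, M2 done at 27
  Job 1: M1 done at 27, M2 done at 30
  Job 3: M1 done at 37, M2 done at 40
Makespan = 40

40


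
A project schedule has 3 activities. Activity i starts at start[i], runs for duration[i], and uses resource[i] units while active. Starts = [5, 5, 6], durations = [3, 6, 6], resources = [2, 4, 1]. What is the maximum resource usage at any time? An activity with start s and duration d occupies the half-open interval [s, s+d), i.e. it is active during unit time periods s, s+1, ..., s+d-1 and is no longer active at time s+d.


Each activity i is active on [start_i, start_i + duration_i).
Compute total resource usage per time slot:
  t=0: active resources = [], total = 0
  t=1: active resources = [], total = 0
  t=2: active resources = [], total = 0
  t=3: active resources = [], total = 0
  t=4: active resources = [], total = 0
  t=5: active resources = [2, 4], total = 6
  t=6: active resources = [2, 4, 1], total = 7
  t=7: active resources = [2, 4, 1], total = 7
  t=8: active resources = [4, 1], total = 5
  t=9: active resources = [4, 1], total = 5
  t=10: active resources = [4, 1], total = 5
  t=11: active resources = [1], total = 1
Peak resource demand = 7

7


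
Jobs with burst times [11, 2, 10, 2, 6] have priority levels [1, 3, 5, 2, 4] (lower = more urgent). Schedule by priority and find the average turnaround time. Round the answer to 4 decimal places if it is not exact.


Sort by priority (ascending = highest first):
Order: [(1, 11), (2, 2), (3, 2), (4, 6), (5, 10)]
Completion times:
  Priority 1, burst=11, C=11
  Priority 2, burst=2, C=13
  Priority 3, burst=2, C=15
  Priority 4, burst=6, C=21
  Priority 5, burst=10, C=31
Average turnaround = 91/5 = 18.2

18.2


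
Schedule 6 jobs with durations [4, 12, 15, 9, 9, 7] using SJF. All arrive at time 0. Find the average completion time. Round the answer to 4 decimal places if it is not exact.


SJF order (ascending): [4, 7, 9, 9, 12, 15]
Completion times:
  Job 1: burst=4, C=4
  Job 2: burst=7, C=11
  Job 3: burst=9, C=20
  Job 4: burst=9, C=29
  Job 5: burst=12, C=41
  Job 6: burst=15, C=56
Average completion = 161/6 = 26.8333

26.8333


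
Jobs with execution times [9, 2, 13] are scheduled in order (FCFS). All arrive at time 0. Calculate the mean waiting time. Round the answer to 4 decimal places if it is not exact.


FCFS order (as given): [9, 2, 13]
Waiting times:
  Job 1: wait = 0
  Job 2: wait = 9
  Job 3: wait = 11
Sum of waiting times = 20
Average waiting time = 20/3 = 6.6667

6.6667


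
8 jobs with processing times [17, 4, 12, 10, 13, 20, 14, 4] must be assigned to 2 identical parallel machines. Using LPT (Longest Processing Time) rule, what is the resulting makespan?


Sort jobs in decreasing order (LPT): [20, 17, 14, 13, 12, 10, 4, 4]
Assign each job to the least loaded machine:
  Machine 1: jobs [20, 13, 10, 4], load = 47
  Machine 2: jobs [17, 14, 12, 4], load = 47
Makespan = max load = 47

47


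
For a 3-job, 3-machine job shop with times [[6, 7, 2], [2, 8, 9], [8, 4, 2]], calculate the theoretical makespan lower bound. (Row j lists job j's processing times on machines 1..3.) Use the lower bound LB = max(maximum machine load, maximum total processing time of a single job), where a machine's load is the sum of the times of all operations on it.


Machine loads:
  Machine 1: 6 + 2 + 8 = 16
  Machine 2: 7 + 8 + 4 = 19
  Machine 3: 2 + 9 + 2 = 13
Max machine load = 19
Job totals:
  Job 1: 15
  Job 2: 19
  Job 3: 14
Max job total = 19
Lower bound = max(19, 19) = 19

19


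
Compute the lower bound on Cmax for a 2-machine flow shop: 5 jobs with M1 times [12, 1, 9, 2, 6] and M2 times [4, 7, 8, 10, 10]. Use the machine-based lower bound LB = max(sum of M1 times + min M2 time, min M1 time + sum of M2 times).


LB1 = sum(M1 times) + min(M2 times) = 30 + 4 = 34
LB2 = min(M1 times) + sum(M2 times) = 1 + 39 = 40
Lower bound = max(LB1, LB2) = max(34, 40) = 40

40


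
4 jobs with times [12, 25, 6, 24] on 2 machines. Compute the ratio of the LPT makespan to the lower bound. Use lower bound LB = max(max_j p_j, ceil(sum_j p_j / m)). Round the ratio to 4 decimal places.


LPT order: [25, 24, 12, 6]
Machine loads after assignment: [31, 36]
LPT makespan = 36
Lower bound = max(max_job, ceil(total/2)) = max(25, 34) = 34
Ratio = 36 / 34 = 1.0588

1.0588


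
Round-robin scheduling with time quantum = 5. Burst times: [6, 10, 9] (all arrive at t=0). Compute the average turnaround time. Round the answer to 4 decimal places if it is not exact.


Time quantum = 5
Execution trace:
  J1 runs 5 units, time = 5
  J2 runs 5 units, time = 10
  J3 runs 5 units, time = 15
  J1 runs 1 units, time = 16
  J2 runs 5 units, time = 21
  J3 runs 4 units, time = 25
Finish times: [16, 21, 25]
Average turnaround = 62/3 = 20.6667

20.6667
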